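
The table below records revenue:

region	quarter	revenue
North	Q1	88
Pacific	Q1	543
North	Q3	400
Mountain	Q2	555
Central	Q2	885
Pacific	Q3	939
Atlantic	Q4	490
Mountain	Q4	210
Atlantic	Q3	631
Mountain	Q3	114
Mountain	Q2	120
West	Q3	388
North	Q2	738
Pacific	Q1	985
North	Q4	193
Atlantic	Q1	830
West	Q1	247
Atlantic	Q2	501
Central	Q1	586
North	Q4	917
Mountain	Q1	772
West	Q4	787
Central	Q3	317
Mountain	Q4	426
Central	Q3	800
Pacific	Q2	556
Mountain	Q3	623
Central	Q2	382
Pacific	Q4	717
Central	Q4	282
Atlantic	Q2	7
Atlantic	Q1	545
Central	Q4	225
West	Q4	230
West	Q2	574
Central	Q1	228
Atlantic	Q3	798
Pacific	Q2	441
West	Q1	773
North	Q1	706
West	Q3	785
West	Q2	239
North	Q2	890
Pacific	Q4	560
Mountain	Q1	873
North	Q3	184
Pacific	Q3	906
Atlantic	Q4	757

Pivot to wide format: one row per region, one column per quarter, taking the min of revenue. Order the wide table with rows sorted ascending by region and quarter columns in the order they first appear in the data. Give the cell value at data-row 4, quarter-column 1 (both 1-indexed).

88

With rows sorted ascending by region, row 4 is region=North. quarter columns in first-appearance order: Q1, Q3, Q2, Q4; column 1 is Q1.
Long rows with region=North, quarter=Q1: min(88, 706) = 88.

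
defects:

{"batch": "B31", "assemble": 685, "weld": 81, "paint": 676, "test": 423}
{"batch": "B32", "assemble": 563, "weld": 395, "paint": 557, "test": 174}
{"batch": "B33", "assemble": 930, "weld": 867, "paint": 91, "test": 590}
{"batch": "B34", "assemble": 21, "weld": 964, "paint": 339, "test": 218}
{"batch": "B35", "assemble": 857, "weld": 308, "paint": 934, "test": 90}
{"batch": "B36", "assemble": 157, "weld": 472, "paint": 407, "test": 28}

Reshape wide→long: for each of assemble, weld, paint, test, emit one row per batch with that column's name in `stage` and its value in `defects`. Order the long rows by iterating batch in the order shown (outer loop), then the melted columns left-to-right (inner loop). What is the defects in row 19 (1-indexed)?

934

24 rows total (6 × 4). Row 19: index ⌊(19-1)/4⌋ = 4 into batch → B35; (19-1) mod 4 = 2 into the melted columns → paint.
So row 19 is (B35, paint, 934); defects = 934.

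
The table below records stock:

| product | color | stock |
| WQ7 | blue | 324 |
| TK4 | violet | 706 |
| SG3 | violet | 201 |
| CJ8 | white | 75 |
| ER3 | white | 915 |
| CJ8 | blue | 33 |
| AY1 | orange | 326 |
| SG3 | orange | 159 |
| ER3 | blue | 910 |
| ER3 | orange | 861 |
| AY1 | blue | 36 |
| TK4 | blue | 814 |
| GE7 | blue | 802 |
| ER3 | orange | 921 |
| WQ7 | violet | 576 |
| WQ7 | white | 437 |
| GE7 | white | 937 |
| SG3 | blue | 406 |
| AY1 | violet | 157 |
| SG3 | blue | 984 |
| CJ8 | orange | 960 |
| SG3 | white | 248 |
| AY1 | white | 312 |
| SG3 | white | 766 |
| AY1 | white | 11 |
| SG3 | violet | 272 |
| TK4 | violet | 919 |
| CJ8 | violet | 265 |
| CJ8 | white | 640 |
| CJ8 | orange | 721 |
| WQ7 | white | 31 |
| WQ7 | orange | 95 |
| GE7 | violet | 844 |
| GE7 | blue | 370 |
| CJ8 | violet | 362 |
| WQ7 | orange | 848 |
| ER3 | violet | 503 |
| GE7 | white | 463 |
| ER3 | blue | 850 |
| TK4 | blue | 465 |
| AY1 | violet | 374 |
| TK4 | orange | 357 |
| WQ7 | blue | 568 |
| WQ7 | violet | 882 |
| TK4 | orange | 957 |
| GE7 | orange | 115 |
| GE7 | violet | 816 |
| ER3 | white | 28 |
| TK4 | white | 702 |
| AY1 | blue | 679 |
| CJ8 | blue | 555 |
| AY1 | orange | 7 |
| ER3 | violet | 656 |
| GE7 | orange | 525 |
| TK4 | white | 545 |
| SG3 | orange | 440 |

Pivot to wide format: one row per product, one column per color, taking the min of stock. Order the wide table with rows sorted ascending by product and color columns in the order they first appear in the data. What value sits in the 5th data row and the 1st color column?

406

With rows sorted ascending by product, row 5 is product=SG3. color columns in first-appearance order: blue, violet, white, orange; column 1 is blue.
Long rows with product=SG3, color=blue: min(406, 984) = 406.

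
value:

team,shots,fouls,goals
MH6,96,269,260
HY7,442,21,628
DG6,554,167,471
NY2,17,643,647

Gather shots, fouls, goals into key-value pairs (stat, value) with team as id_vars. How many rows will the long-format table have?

12

4 team values × 3 melted columns = 12 rows.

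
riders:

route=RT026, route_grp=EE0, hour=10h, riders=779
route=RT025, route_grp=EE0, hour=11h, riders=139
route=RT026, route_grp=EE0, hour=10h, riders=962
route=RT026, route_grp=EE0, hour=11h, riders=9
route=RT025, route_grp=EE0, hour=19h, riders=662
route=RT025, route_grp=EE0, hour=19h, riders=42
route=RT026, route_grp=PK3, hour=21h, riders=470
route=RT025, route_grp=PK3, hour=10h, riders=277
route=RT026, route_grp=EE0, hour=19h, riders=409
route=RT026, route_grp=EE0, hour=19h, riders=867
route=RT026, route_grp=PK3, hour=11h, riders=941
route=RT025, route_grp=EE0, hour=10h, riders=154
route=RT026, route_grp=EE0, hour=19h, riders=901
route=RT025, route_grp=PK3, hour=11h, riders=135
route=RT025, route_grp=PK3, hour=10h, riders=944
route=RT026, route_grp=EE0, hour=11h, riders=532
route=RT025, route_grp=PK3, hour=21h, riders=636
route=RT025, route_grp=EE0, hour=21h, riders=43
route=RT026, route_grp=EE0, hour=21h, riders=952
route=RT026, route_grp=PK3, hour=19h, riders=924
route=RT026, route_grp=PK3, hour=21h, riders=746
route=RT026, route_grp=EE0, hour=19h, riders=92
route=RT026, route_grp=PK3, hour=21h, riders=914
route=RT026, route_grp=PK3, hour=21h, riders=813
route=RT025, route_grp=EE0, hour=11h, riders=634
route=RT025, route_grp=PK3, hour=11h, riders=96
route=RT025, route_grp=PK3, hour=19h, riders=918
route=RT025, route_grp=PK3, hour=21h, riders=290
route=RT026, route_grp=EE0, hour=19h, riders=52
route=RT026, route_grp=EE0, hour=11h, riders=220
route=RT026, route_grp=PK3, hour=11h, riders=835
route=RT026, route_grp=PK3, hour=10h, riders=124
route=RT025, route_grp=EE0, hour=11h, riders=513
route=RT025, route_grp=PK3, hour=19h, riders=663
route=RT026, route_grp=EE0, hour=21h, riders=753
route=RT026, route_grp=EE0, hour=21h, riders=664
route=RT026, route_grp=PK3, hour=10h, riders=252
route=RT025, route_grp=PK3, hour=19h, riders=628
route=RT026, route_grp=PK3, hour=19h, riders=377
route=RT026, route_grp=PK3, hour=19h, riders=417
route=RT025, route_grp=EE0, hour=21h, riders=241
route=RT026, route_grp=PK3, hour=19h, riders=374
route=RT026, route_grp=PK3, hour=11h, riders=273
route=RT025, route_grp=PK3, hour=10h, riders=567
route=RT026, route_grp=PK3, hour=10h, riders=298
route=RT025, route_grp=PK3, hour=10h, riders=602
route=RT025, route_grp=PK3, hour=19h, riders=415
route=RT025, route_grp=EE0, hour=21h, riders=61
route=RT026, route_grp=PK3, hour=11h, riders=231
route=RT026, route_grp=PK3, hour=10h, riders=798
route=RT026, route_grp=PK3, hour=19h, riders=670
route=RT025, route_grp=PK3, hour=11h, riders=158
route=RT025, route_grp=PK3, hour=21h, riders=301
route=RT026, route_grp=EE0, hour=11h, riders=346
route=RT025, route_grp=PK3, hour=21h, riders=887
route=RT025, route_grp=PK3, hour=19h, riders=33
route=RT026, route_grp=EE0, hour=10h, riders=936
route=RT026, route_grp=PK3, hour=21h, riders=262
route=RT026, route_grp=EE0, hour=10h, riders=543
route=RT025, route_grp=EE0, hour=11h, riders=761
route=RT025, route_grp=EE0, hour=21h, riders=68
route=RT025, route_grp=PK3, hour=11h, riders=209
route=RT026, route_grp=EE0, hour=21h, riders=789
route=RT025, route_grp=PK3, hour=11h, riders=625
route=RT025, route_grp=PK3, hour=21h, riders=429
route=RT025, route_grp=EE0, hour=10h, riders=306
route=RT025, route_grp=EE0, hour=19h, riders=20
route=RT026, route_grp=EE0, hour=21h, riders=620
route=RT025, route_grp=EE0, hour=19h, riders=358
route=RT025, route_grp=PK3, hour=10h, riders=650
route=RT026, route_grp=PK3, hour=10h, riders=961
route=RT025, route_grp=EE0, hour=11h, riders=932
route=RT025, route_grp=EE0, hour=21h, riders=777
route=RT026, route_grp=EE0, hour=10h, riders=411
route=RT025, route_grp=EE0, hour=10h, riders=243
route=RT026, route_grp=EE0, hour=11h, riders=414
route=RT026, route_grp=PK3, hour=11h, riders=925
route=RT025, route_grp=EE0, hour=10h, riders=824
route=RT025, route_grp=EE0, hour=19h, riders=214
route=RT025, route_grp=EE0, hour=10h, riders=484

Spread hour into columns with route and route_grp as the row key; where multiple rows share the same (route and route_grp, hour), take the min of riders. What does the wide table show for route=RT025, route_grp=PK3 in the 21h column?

290

Rows with route=RT025, route_grp=PK3 and hour=21h: riders values are 636, 290, 301, 887, 429.
min(636, 290, 301, 887, 429) = 290.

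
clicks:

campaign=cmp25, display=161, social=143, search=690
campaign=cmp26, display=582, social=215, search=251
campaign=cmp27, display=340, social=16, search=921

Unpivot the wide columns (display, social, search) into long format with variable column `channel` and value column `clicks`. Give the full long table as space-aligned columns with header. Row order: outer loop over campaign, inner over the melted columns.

campaign  channel  clicks
cmp25     display  161   
cmp25     social   143   
cmp25     search   690   
cmp26     display  582   
cmp26     social   215   
cmp26     search   251   
cmp27     display  340   
cmp27     social   16    
cmp27     search   921   

Each (campaign, column) pair becomes one row: 3 × 3 = 9 rows.
For example, (cmp25, display) → clicks=161.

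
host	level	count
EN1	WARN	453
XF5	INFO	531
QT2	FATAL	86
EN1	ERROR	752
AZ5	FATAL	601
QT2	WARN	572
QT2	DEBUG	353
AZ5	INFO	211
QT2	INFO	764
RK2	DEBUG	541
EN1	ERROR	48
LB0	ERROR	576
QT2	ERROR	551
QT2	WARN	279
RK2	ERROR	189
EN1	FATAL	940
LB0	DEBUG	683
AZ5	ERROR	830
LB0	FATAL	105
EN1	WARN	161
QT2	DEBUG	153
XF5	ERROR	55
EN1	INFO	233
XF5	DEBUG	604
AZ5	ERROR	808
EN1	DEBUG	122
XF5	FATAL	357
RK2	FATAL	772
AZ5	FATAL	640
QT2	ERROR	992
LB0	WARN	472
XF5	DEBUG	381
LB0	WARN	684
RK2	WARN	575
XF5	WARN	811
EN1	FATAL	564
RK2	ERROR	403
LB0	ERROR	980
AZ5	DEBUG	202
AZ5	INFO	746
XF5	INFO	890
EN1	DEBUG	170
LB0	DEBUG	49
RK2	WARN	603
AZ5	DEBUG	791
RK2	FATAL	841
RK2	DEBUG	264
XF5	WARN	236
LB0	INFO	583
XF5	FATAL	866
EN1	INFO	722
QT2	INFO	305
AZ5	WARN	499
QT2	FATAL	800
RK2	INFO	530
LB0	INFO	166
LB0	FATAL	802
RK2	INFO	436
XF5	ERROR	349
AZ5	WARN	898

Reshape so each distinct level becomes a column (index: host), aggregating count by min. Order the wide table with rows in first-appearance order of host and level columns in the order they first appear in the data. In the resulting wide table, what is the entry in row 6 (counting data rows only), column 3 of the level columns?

105

With rows in first-appearance order of host, row 6 is host=LB0. level columns in first-appearance order: WARN, INFO, FATAL, ERROR, DEBUG; column 3 is FATAL.
Long rows with host=LB0, level=FATAL: min(105, 802) = 105.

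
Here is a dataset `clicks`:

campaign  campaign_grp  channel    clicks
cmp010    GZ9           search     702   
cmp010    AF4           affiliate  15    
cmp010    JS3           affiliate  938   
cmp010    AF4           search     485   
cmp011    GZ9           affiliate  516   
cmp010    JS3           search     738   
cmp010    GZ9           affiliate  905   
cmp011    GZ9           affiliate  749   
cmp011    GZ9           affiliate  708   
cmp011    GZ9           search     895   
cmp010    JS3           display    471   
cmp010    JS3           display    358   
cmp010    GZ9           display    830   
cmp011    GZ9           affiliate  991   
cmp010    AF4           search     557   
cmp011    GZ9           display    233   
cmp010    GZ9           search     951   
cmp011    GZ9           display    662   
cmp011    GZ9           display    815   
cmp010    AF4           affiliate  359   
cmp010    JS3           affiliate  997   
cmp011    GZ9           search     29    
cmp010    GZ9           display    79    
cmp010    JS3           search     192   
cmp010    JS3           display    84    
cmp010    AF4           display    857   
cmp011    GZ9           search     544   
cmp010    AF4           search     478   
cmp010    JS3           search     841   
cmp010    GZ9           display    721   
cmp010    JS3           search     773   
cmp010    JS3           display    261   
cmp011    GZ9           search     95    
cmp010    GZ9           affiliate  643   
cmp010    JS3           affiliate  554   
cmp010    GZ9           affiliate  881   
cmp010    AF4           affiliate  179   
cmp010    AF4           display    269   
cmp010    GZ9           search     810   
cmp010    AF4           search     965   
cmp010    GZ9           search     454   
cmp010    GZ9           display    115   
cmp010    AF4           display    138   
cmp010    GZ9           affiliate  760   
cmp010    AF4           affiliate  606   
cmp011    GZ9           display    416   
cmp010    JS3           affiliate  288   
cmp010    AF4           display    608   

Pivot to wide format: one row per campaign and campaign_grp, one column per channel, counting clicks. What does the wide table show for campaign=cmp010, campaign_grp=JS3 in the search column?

4

Rows with campaign=cmp010, campaign_grp=JS3 and channel=search: clicks values are 738, 192, 841, 773.
4 rows match — count = 4.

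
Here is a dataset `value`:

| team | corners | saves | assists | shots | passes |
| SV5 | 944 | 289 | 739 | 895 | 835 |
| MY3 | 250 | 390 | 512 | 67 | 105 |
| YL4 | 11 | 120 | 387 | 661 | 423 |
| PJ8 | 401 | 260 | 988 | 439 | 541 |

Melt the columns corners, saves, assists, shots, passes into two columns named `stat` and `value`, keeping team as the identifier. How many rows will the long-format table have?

20

4 team values × 5 melted columns = 20 rows.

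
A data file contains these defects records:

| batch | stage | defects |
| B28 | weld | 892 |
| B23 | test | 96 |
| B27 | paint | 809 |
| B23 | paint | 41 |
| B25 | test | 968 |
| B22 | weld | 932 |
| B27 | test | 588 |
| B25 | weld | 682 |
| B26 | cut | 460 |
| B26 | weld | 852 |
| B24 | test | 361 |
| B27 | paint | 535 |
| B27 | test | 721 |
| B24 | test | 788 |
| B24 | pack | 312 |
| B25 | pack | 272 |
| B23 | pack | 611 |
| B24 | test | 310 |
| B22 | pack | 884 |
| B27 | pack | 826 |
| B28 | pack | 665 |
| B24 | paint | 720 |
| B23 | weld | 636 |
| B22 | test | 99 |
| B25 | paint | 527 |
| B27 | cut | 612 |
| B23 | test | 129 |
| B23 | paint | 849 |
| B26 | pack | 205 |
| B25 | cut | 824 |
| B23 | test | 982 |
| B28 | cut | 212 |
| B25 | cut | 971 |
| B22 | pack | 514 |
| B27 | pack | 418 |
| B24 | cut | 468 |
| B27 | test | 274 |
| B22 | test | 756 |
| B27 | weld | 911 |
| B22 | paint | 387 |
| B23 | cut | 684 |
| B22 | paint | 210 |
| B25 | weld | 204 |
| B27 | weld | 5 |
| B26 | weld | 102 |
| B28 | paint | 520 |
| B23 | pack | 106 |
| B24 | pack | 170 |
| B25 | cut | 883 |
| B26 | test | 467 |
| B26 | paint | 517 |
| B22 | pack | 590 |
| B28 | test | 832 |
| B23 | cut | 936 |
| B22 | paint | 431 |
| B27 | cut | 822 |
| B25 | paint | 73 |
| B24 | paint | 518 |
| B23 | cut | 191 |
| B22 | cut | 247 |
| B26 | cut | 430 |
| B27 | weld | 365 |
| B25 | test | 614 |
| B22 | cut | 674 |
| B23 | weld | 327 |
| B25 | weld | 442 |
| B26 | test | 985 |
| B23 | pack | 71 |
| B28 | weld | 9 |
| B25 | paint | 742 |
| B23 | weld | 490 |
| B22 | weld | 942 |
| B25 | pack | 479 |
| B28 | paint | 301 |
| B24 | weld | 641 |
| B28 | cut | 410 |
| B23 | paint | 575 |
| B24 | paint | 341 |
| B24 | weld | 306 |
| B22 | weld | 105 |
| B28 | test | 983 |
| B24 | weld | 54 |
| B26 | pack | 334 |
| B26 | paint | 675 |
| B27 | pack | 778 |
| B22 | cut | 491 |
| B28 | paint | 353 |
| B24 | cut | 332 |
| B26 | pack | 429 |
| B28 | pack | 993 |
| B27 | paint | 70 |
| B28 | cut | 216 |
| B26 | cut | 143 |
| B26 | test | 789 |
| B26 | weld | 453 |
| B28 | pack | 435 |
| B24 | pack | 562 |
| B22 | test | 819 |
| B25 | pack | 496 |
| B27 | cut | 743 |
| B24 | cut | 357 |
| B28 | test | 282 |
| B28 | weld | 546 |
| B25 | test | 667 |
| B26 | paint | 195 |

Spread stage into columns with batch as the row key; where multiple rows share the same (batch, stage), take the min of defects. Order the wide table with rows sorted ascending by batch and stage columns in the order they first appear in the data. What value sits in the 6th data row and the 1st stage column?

5

With rows sorted ascending by batch, row 6 is batch=B27. stage columns in first-appearance order: weld, test, paint, cut, pack; column 1 is weld.
Long rows with batch=B27, stage=weld: min(911, 5, 365) = 5.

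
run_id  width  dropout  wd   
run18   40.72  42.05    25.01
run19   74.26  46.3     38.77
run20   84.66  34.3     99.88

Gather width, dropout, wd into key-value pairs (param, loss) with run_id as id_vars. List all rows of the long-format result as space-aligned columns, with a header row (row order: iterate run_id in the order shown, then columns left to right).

Each (run_id, column) pair becomes one row: 3 × 3 = 9 rows.
For example, (run18, width) → loss=40.72.

run_id  param    loss 
run18   width    40.72
run18   dropout  42.05
run18   wd       25.01
run19   width    74.26
run19   dropout  46.3 
run19   wd       38.77
run20   width    84.66
run20   dropout  34.3 
run20   wd       99.88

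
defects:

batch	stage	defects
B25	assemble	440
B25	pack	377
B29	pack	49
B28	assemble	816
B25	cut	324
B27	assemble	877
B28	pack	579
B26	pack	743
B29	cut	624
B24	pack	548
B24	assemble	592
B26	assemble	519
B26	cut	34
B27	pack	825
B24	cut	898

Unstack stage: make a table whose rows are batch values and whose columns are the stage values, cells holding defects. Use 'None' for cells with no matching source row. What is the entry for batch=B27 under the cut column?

No long-format row has batch=B27 and stage=cut, so the cell is None.

None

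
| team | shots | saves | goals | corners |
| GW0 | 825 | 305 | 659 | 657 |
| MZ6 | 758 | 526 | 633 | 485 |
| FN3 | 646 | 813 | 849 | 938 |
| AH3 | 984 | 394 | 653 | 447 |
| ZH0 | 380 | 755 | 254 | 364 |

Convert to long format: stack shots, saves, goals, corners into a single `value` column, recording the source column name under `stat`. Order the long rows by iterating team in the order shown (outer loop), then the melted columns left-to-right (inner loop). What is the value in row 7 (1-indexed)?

633

20 rows total (5 × 4). Row 7: index ⌊(7-1)/4⌋ = 1 into team → MZ6; (7-1) mod 4 = 2 into the melted columns → goals.
So row 7 is (MZ6, goals, 633); value = 633.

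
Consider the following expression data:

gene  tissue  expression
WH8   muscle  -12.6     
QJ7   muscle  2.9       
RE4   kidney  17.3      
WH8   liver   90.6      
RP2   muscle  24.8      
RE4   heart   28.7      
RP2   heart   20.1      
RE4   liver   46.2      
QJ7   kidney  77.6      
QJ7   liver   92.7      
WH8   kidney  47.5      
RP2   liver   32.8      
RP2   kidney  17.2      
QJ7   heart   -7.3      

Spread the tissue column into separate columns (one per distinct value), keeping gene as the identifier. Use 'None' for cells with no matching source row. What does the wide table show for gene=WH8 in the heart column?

No long-format row has gene=WH8 and tissue=heart, so the cell is None.

None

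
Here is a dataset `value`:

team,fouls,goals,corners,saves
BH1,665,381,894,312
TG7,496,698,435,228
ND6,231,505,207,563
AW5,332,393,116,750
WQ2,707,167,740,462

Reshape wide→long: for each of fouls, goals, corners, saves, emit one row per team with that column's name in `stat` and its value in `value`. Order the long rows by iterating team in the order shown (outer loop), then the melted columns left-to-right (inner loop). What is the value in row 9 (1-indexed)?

20 rows total (5 × 4). Row 9: index ⌊(9-1)/4⌋ = 2 into team → ND6; (9-1) mod 4 = 0 into the melted columns → fouls.
So row 9 is (ND6, fouls, 231); value = 231.

231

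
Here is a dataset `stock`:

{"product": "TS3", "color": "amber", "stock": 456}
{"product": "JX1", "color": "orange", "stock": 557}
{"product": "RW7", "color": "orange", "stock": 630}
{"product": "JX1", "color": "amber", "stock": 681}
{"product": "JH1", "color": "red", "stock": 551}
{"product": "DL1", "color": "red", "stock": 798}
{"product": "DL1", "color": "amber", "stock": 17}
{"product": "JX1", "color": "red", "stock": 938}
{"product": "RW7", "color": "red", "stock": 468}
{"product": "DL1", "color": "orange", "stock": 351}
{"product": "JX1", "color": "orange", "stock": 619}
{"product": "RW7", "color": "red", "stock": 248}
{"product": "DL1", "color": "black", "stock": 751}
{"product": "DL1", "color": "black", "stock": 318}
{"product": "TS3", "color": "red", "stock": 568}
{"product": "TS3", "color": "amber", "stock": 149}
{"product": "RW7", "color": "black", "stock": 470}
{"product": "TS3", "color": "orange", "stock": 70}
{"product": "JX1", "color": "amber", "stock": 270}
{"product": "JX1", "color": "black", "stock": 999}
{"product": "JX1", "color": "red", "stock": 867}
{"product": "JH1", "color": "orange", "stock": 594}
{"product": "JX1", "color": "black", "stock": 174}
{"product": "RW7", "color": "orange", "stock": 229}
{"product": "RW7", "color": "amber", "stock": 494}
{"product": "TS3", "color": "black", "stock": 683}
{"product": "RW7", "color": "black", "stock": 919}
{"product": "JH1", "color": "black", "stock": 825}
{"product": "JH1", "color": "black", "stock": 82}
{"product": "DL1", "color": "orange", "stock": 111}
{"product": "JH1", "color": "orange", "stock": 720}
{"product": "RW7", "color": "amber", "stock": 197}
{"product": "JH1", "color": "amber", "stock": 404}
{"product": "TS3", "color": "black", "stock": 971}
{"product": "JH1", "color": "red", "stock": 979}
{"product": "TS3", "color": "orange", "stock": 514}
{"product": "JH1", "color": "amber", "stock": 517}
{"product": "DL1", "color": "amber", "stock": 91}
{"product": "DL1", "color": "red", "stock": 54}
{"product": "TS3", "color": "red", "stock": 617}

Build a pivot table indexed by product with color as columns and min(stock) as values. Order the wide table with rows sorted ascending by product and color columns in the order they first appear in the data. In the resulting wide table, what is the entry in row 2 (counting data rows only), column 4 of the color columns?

82

With rows sorted ascending by product, row 2 is product=JH1. color columns in first-appearance order: amber, orange, red, black; column 4 is black.
Long rows with product=JH1, color=black: min(825, 82) = 82.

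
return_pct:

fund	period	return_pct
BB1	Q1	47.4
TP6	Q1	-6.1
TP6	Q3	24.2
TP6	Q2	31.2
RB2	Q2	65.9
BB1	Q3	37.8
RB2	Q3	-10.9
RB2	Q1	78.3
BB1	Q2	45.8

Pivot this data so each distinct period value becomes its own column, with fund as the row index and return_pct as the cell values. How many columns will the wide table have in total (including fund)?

4

1 column for fund plus 3 distinct period values → 4 columns.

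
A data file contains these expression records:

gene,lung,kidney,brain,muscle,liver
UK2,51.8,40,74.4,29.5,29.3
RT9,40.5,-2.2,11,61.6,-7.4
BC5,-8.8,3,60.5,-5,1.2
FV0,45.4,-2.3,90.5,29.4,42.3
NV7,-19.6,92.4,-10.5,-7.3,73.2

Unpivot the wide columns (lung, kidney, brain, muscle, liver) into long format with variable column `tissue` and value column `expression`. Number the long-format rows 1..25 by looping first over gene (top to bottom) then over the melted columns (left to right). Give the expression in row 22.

25 rows total (5 × 5). Row 22: index ⌊(22-1)/5⌋ = 4 into gene → NV7; (22-1) mod 5 = 1 into the melted columns → kidney.
So row 22 is (NV7, kidney, 92.4); expression = 92.4.

92.4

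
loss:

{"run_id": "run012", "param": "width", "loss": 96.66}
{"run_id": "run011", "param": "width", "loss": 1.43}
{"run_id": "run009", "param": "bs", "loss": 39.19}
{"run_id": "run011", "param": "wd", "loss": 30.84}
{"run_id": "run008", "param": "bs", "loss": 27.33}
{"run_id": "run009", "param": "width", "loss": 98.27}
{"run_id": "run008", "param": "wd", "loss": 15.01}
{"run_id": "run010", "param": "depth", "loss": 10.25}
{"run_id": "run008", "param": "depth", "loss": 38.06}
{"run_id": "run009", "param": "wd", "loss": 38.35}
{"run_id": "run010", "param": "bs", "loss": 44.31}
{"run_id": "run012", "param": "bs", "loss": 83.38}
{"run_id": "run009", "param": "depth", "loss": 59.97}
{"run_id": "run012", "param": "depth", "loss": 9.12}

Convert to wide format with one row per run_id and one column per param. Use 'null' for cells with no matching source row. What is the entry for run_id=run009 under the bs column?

The long row with run_id=run009, param=bs has loss=39.19.

39.19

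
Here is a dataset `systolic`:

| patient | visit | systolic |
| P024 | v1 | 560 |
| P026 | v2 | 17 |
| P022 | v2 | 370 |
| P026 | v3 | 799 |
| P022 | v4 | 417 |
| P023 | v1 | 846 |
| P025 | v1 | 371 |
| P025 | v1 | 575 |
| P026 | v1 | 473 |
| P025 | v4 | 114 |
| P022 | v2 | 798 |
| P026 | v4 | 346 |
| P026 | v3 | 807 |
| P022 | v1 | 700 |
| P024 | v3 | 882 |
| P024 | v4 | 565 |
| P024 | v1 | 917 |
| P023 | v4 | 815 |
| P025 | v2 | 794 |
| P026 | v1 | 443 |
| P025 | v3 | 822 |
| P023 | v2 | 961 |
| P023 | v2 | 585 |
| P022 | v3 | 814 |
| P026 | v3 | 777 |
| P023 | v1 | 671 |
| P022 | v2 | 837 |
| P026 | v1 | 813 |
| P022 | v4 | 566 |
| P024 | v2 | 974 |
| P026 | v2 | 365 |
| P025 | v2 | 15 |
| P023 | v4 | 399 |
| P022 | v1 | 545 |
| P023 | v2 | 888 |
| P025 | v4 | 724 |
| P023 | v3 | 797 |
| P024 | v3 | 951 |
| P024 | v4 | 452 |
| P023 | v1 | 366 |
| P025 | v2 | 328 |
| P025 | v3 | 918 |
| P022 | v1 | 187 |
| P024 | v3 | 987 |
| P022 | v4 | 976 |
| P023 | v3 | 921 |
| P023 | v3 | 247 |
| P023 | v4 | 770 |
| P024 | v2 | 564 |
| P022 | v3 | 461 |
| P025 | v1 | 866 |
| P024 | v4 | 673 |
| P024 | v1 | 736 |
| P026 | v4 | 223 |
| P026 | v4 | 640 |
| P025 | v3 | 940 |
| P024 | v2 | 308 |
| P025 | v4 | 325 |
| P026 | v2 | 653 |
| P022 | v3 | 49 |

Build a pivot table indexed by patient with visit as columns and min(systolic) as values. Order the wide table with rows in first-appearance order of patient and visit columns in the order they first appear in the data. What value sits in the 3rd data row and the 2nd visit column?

370

With rows in first-appearance order of patient, row 3 is patient=P022. visit columns in first-appearance order: v1, v2, v3, v4; column 2 is v2.
Long rows with patient=P022, visit=v2: min(370, 798, 837) = 370.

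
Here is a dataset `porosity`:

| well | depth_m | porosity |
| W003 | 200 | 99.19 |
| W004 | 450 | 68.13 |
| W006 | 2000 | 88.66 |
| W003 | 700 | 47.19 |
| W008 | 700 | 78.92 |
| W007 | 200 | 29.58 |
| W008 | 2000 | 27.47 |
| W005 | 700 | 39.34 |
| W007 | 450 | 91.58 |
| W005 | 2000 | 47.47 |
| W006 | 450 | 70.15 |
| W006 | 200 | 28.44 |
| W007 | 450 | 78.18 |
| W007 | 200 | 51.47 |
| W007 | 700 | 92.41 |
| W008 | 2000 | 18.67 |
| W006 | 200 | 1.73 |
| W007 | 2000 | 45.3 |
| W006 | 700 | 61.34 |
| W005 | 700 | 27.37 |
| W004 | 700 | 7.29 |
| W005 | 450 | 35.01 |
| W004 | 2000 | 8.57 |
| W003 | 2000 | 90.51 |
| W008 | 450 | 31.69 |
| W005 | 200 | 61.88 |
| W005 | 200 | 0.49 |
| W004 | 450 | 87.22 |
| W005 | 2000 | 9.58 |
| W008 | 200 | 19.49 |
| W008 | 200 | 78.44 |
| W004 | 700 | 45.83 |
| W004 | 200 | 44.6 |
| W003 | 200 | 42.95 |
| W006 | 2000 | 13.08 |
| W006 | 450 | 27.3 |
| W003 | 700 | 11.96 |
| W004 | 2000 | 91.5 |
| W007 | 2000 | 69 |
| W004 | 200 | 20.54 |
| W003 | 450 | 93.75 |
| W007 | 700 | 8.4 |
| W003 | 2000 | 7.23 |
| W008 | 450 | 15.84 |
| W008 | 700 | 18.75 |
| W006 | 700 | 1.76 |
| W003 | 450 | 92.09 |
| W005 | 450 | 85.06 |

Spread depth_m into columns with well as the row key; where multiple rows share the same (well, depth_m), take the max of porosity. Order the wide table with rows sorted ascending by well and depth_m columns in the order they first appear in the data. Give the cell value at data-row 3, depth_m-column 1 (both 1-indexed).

With rows sorted ascending by well, row 3 is well=W005. depth_m columns in first-appearance order: 200, 450, 2000, 700; column 1 is 200.
Long rows with well=W005, depth_m=200: max(61.88, 0.49) = 61.88.

61.88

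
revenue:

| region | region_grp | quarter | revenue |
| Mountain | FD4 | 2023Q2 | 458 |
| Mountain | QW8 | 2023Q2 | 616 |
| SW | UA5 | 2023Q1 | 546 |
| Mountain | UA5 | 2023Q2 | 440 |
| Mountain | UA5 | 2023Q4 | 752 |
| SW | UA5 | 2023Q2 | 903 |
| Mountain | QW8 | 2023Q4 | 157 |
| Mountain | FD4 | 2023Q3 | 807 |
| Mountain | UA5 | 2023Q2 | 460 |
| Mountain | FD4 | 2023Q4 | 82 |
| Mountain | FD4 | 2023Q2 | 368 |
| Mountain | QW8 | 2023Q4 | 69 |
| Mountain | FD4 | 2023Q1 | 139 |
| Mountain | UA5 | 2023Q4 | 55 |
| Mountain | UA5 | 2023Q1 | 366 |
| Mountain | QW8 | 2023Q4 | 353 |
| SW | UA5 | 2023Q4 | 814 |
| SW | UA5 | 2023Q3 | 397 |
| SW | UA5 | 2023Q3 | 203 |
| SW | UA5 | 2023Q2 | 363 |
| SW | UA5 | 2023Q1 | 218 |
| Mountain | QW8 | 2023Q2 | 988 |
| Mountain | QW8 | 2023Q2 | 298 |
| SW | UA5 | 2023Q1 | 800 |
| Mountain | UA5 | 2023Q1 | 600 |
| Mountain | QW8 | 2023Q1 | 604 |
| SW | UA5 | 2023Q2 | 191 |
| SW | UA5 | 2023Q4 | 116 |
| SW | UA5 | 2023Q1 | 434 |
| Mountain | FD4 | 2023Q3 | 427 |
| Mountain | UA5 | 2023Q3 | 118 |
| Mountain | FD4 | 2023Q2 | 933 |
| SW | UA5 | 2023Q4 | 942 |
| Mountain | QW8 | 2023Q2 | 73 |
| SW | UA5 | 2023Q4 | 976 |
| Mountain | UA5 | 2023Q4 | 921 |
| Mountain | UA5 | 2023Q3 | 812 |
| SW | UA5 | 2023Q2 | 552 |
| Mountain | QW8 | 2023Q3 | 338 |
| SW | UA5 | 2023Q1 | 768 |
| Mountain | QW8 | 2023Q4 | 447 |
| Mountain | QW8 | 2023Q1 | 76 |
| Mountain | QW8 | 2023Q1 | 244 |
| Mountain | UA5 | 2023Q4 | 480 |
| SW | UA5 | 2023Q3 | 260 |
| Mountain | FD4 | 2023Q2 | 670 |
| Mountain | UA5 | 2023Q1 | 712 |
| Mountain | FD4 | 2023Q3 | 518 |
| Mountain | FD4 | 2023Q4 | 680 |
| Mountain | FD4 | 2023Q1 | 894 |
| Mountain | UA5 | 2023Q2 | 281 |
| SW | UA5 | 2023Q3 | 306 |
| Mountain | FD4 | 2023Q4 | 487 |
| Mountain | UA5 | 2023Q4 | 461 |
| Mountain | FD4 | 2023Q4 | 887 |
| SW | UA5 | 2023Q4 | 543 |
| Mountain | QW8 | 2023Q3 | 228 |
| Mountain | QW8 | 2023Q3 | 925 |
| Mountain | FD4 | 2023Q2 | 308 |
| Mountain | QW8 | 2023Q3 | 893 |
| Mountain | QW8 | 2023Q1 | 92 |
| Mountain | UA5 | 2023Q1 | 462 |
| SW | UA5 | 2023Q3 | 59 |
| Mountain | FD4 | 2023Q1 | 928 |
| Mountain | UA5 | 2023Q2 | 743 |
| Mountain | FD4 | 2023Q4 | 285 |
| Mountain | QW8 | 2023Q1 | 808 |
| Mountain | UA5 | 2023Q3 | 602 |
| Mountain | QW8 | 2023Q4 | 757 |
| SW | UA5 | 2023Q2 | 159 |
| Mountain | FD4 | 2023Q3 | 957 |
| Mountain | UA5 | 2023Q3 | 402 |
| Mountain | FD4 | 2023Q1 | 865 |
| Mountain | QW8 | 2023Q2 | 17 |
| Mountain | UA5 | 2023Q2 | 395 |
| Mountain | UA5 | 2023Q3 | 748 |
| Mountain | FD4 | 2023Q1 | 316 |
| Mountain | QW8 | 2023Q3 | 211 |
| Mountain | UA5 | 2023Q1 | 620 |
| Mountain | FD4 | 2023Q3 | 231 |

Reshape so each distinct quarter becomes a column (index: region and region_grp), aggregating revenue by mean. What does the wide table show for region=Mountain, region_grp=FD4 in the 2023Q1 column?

628.40

Rows with region=Mountain, region_grp=FD4 and quarter=2023Q1: revenue values are 139, 894, 928, 865, 316.
(139 + 894 + 928 + 865 + 316) / 5 = 628.40.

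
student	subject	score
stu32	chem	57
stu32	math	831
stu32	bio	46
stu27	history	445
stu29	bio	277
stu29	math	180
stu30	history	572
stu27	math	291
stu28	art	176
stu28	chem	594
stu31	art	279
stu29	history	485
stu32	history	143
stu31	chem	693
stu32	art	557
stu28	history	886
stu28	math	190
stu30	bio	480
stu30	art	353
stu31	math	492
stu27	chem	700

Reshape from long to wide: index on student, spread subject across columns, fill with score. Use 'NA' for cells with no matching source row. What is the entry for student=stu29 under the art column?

No long-format row has student=stu29 and subject=art, so the cell is NA.

NA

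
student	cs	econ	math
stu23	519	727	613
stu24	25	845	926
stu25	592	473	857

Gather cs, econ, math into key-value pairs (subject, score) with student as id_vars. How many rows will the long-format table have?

3 student values × 3 melted columns = 9 rows.

9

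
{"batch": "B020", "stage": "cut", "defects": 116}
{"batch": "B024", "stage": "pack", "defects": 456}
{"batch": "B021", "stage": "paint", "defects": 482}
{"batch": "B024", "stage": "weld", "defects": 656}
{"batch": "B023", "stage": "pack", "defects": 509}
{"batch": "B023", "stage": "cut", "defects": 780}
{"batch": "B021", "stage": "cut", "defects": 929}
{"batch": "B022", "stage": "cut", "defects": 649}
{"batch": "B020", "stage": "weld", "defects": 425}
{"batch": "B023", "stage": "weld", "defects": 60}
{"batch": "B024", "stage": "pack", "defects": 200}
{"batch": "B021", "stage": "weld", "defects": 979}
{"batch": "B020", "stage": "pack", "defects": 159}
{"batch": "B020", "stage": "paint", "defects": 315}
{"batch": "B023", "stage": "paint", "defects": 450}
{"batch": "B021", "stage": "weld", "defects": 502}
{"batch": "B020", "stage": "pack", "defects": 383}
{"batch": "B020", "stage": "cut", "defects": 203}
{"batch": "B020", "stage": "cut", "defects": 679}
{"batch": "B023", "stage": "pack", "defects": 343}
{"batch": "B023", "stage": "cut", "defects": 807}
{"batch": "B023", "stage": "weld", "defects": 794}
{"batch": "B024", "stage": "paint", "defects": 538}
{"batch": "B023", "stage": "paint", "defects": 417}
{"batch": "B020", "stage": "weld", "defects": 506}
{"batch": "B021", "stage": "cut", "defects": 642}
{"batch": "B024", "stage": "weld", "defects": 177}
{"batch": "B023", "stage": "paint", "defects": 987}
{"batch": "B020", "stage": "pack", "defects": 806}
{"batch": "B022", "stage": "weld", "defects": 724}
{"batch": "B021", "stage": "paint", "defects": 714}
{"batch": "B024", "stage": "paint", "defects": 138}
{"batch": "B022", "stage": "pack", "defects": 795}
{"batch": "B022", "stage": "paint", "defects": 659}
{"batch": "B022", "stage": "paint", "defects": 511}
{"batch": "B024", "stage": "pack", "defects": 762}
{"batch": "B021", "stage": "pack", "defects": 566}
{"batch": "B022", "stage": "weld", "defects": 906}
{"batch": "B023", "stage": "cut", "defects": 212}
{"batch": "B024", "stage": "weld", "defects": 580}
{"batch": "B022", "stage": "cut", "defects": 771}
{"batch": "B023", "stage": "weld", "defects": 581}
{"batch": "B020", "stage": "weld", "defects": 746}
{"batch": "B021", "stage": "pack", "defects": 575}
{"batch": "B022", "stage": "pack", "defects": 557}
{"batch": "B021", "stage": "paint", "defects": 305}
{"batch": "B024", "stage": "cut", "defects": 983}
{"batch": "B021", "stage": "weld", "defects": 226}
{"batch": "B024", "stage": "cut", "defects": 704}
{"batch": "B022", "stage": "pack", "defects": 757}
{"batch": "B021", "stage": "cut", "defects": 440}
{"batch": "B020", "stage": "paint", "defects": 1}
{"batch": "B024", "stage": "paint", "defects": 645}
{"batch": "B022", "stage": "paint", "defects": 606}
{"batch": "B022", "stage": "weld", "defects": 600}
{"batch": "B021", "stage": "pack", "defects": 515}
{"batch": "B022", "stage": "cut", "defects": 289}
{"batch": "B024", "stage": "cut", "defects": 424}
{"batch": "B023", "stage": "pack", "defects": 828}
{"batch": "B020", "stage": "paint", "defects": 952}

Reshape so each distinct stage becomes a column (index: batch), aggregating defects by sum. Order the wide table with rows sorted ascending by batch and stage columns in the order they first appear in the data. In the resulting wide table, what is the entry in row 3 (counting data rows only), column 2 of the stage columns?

With rows sorted ascending by batch, row 3 is batch=B022. stage columns in first-appearance order: cut, pack, paint, weld; column 2 is pack.
Long rows with batch=B022, stage=pack: 795 + 557 + 757 = 2109.

2109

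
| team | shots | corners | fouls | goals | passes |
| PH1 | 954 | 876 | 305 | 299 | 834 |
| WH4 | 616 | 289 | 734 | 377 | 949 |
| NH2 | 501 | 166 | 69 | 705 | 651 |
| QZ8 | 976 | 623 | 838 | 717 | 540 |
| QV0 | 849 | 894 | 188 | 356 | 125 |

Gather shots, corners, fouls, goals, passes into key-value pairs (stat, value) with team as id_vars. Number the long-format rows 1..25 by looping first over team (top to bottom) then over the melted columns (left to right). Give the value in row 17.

25 rows total (5 × 5). Row 17: index ⌊(17-1)/5⌋ = 3 into team → QZ8; (17-1) mod 5 = 1 into the melted columns → corners.
So row 17 is (QZ8, corners, 623); value = 623.

623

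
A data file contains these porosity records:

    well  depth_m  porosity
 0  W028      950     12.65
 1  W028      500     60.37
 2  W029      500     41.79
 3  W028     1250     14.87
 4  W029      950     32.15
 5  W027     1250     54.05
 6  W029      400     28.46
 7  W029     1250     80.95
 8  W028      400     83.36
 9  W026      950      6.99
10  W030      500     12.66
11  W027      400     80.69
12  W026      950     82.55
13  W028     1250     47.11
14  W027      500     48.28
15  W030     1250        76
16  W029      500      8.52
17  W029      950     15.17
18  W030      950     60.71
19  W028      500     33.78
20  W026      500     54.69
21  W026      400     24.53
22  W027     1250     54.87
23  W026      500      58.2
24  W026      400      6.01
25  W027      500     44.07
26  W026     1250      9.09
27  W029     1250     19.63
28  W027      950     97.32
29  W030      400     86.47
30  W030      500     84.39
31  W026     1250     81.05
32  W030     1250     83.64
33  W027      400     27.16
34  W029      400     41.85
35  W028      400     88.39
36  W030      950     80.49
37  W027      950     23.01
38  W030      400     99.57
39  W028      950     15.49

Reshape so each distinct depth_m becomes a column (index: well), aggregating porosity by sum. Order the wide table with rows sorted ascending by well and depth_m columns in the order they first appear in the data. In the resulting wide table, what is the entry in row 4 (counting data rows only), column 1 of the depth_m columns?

With rows sorted ascending by well, row 4 is well=W029. depth_m columns in first-appearance order: 950, 500, 1250, 400; column 1 is 950.
Long rows with well=W029, depth_m=950: 32.15 + 15.17 = 47.32.

47.32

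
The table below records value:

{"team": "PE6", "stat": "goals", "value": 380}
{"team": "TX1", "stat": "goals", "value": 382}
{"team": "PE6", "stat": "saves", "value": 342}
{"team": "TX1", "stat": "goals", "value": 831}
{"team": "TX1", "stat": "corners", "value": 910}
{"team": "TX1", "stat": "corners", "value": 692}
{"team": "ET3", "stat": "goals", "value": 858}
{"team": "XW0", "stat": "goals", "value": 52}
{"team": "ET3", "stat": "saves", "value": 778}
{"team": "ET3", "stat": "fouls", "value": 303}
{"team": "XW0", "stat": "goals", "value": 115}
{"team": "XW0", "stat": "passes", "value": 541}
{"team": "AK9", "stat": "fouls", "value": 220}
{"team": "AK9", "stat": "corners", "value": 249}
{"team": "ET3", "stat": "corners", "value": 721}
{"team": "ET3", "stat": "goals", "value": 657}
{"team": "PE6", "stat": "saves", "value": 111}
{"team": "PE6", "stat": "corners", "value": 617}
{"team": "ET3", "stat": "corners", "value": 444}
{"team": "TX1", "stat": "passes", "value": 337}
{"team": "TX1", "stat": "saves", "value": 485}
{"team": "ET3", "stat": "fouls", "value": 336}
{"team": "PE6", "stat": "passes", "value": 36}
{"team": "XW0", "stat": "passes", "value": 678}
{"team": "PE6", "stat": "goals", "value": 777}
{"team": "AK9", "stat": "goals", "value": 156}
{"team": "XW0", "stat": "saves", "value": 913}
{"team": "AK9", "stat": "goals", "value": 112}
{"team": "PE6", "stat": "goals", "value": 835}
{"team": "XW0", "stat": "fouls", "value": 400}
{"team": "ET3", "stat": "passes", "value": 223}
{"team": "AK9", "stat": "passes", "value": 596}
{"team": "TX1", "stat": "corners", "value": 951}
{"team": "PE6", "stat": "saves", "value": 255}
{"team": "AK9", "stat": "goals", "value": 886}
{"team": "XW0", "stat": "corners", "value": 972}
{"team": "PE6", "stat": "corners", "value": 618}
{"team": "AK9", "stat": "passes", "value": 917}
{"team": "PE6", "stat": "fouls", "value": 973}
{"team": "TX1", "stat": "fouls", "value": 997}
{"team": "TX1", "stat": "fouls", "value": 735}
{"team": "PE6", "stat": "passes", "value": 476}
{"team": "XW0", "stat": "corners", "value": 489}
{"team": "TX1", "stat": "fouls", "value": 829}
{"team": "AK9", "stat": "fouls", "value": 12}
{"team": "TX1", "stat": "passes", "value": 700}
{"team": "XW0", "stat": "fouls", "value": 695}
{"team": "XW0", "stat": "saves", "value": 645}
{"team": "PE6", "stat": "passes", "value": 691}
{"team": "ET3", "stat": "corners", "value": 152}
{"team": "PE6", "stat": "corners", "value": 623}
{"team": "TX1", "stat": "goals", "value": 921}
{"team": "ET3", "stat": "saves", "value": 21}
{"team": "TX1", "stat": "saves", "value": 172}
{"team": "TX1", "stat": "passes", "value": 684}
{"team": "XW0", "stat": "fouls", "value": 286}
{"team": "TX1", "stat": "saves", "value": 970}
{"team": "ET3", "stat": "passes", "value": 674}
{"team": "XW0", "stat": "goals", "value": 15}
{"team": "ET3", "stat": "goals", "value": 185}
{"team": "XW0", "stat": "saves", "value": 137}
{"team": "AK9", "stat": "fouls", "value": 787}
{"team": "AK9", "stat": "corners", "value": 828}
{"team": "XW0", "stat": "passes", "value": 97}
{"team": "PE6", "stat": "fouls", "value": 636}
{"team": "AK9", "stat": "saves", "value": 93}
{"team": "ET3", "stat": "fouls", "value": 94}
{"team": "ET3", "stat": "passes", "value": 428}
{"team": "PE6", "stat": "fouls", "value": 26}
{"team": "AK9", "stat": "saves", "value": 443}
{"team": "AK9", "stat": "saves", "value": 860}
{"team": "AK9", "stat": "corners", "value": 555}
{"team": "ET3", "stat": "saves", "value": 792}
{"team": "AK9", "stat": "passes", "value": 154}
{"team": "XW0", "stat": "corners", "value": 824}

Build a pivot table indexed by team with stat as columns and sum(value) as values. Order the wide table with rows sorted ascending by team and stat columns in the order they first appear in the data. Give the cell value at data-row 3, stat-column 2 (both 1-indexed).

708

With rows sorted ascending by team, row 3 is team=PE6. stat columns in first-appearance order: goals, saves, corners, fouls, passes; column 2 is saves.
Long rows with team=PE6, stat=saves: 342 + 111 + 255 = 708.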